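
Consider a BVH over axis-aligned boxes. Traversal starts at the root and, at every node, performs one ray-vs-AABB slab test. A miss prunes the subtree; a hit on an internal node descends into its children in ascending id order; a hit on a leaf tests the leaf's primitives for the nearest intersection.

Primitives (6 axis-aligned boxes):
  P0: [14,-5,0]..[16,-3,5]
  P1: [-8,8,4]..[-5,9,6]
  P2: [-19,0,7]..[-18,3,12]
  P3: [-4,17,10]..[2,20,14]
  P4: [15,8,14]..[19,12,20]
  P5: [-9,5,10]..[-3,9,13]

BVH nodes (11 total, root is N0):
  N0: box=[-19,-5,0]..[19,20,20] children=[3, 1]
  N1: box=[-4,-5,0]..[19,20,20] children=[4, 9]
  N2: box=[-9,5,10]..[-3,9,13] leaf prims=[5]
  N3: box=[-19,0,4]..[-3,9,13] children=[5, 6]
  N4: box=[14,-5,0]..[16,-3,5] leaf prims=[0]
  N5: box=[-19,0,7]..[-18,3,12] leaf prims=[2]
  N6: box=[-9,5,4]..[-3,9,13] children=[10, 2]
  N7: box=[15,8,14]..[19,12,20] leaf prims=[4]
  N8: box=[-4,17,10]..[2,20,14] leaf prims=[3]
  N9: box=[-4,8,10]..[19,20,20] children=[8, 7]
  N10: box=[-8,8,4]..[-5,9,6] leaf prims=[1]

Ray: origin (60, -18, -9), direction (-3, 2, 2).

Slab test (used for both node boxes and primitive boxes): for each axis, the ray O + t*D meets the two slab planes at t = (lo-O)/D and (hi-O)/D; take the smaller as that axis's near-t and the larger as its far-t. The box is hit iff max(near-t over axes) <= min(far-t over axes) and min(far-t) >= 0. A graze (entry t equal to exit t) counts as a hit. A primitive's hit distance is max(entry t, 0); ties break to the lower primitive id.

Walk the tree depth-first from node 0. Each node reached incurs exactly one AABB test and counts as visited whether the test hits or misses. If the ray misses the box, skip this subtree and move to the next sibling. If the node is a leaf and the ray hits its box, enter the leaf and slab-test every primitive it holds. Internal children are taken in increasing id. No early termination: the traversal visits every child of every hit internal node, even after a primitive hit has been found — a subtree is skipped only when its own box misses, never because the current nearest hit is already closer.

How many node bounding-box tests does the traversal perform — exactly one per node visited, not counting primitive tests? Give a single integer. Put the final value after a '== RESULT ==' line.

Trace the traversal:
N0 x:[41/3,79/3] y:[13/2,19] z:[9/2,29/2] -> hit [41/3,29/2], descend [1, 3]
  N1 x:[41/3,64/3] y:[13/2,19] z:[9/2,29/2] -> hit [41/3,29/2], descend [4, 9]
    N4 x:[44/3,46/3] y:[13/2,15/2] z:[9/2,7] -> miss, prune
    N9 x:[41/3,64/3] y:[13,19] z:[19/2,29/2] -> hit [41/3,29/2], descend [7, 8]
      N7 x:[41/3,15] y:[13,15] z:[23/2,29/2] -> hit [41/3,29/2] leaf, test {P4@t=41/3}
      N8 x:[58/3,64/3] y:[35/2,19] z:[19/2,23/2] -> miss, prune
  N3 x:[21,79/3] y:[9,27/2] z:[13/2,11] -> miss, prune

7 AABB tests over nodes [0, 1, 4, 9, 7, 8, 3]; 1 leaf entered; closest P4.

== RESULT ==
7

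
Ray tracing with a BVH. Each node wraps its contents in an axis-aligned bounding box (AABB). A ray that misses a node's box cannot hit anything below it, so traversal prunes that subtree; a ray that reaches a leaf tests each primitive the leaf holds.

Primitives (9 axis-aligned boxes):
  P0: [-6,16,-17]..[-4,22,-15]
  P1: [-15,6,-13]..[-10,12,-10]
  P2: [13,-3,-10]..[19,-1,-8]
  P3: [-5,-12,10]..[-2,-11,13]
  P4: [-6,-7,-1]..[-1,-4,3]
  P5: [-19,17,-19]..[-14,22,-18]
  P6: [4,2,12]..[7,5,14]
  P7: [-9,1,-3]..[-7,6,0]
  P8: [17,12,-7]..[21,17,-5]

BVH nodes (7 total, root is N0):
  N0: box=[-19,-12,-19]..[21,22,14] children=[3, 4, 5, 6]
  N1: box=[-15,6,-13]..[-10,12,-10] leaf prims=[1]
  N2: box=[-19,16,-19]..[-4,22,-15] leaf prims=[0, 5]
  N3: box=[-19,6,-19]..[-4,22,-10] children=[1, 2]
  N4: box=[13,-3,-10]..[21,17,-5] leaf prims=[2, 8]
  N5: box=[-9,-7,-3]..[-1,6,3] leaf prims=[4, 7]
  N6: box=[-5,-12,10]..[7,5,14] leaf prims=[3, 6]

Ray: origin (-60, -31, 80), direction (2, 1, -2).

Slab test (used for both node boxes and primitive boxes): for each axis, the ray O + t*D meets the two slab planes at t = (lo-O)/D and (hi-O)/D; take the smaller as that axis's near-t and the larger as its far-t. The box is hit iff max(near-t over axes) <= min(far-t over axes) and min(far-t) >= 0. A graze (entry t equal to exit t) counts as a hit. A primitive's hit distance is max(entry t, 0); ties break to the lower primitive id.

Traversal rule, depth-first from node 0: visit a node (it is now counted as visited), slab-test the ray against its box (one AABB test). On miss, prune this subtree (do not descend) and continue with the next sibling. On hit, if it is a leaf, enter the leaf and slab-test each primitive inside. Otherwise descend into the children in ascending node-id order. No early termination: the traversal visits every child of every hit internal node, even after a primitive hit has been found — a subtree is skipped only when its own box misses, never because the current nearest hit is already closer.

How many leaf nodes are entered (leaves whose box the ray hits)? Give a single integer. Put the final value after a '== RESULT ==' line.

Trace the traversal:
N0 x:[41/2,81/2] y:[19,53] z:[33,99/2] -> hit [33,81/2], descend [3, 4, 5, 6]
  N3 x:[41/2,28] y:[37,53] z:[45,99/2] -> miss, prune
  N4 x:[73/2,81/2] y:[28,48] z:[85/2,45] -> miss, prune
  N5 x:[51/2,59/2] y:[24,37] z:[77/2,83/2] -> miss, prune
  N6 x:[55/2,67/2] y:[19,36] z:[33,35] -> hit [33,67/2] leaf, test {P3(miss), P6@t=33}

Summary -> nodes [0, 3, 4, 5, 6]; box-tests=5; leaf-entries=1; first=P6

== RESULT ==
1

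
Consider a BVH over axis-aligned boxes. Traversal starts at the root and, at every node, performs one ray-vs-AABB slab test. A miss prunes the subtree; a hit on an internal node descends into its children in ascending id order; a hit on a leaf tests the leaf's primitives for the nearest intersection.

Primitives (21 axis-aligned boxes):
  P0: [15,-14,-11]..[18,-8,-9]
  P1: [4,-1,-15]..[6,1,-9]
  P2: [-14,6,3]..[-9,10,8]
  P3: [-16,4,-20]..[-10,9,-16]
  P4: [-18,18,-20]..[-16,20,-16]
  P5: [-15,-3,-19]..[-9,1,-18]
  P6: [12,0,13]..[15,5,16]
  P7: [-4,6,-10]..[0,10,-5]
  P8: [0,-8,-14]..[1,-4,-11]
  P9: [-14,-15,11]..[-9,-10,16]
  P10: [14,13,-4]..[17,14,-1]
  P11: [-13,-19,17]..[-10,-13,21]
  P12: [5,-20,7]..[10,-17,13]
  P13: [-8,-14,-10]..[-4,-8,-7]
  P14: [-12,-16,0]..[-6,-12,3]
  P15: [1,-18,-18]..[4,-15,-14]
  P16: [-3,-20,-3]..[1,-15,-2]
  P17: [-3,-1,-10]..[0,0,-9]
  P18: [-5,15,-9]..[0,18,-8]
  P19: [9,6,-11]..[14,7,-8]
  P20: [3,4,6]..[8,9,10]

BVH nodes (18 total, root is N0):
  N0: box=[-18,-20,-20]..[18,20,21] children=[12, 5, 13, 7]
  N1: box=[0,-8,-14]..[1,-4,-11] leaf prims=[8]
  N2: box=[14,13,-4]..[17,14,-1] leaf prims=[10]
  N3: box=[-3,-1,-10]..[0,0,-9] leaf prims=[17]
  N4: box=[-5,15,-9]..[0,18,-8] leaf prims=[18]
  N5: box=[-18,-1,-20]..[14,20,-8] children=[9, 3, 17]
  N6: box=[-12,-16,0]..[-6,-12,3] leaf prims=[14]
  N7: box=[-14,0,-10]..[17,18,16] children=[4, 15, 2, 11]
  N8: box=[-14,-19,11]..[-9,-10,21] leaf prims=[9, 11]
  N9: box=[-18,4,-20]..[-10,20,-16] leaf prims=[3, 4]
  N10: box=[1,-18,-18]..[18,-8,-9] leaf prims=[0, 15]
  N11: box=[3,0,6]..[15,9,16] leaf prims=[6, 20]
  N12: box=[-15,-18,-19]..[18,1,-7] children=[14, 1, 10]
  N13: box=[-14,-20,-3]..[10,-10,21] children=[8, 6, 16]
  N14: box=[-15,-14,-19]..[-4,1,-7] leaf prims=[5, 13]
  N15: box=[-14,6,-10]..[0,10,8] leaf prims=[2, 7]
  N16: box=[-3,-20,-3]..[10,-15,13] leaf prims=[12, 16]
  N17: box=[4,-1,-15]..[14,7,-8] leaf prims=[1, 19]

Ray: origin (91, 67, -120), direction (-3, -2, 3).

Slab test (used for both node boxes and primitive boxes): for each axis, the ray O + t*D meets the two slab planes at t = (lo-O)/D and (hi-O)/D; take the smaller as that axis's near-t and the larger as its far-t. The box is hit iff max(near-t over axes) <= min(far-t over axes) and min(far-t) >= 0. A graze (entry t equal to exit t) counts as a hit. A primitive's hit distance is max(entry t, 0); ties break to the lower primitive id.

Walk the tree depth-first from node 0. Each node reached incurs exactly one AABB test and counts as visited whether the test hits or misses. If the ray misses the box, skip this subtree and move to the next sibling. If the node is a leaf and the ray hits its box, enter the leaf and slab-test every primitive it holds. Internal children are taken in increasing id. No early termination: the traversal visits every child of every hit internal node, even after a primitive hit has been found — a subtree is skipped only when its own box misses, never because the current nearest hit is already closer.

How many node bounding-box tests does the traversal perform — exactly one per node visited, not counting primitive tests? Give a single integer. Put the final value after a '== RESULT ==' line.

Traverse from the root:
N0 x:[73/3,109/3] y:[47/2,87/2] z:[100/3,47] -> hit [100/3,109/3], descend [5, 7, 12, 13]
  N5 x:[77/3,109/3] y:[47/2,34] z:[100/3,112/3] -> hit [100/3,34], descend [3, 9, 17]
    N3 x:[91/3,94/3] y:[67/2,34] z:[110/3,37] -> miss, prune
    N9 x:[101/3,109/3] y:[47/2,63/2] z:[100/3,104/3] -> miss, prune
    N17 x:[77/3,29] y:[30,34] z:[35,112/3] -> miss, prune
  N7 x:[74/3,35] y:[49/2,67/2] z:[110/3,136/3] -> miss, prune
  N12 x:[73/3,106/3] y:[33,85/2] z:[101/3,113/3] -> hit [101/3,106/3], descend [1, 10, 14]
    N1 x:[30,91/3] y:[71/2,75/2] z:[106/3,109/3] -> miss, prune
    N10 x:[73/3,30] y:[75/2,85/2] z:[34,37] -> miss, prune
    N14 x:[95/3,106/3] y:[33,81/2] z:[101/3,113/3] -> hit [101/3,106/3] leaf, test {P5@t=101/3, P13(miss)}
  N13 x:[27,35] y:[77/2,87/2] z:[39,47] -> miss, prune

Summary -> nodes [0, 5, 3, 9, 17, 7, 12, 1, 10, 14, 13]; box-tests=11; leaf-entries=1; first=P5

== RESULT ==
11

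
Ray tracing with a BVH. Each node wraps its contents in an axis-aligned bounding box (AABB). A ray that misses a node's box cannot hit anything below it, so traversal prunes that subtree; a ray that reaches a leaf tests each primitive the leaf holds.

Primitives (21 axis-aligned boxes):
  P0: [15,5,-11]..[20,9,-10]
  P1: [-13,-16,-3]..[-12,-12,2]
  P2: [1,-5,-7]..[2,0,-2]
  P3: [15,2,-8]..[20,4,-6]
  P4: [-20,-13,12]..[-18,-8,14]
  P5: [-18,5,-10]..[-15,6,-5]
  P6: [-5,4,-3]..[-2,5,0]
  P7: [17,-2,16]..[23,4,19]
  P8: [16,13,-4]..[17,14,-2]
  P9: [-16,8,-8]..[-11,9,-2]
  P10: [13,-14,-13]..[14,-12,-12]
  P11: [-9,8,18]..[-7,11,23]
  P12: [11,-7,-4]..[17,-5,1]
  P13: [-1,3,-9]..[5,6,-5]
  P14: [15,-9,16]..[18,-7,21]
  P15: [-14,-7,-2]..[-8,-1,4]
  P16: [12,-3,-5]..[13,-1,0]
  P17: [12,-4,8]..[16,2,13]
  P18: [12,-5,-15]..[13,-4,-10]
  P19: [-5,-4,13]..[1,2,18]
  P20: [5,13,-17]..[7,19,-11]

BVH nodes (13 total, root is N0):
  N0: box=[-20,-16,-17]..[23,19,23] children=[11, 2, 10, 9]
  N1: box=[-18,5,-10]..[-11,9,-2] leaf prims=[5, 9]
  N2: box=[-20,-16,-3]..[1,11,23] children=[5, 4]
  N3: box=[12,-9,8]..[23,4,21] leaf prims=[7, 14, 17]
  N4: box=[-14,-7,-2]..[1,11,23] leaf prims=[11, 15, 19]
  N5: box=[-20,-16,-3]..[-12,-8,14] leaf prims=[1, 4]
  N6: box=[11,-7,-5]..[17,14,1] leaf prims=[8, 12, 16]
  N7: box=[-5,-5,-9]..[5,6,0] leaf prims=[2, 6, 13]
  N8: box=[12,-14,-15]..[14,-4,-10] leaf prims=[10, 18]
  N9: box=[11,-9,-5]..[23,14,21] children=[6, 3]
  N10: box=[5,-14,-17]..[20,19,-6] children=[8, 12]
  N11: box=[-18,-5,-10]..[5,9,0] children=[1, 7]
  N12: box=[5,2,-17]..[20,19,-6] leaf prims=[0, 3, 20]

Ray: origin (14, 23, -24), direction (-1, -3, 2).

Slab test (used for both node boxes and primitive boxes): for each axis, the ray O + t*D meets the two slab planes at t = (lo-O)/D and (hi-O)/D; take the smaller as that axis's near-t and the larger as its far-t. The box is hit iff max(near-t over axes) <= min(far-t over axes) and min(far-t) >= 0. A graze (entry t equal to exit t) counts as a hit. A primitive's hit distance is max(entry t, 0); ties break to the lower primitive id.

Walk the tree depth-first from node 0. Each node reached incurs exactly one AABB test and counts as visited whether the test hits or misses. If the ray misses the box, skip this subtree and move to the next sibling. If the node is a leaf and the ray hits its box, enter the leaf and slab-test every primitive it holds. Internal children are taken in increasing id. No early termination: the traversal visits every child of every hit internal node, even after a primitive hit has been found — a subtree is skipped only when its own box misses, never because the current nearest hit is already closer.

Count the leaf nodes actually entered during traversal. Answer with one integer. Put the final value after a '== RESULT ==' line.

Walk:
N0 x:[-9,34] y:[4/3,13] z:[7/2,47/2] -> hit [7/2,13], descend [2, 9, 10, 11]
  N2 x:[13,34] y:[4,13] z:[21/2,47/2] -> hit [13,13], descend [4, 5]
    N4 x:[13,28] y:[4,10] z:[11,47/2] -> miss, prune
    N5 x:[26,34] y:[31/3,13] z:[21/2,19] -> miss, prune
  N9 x:[-9,3] y:[3,32/3] z:[19/2,45/2] -> miss, prune
  N10 x:[-6,9] y:[4/3,37/3] z:[7/2,9] -> hit [7/2,9], descend [8, 12]
    N8 x:[0,2] y:[9,37/3] z:[9/2,7] -> miss, prune
    N12 x:[-6,9] y:[4/3,7] z:[7/2,9] -> hit [7/2,7] leaf, test {P0(miss), P3(miss), P20(miss)}
  N11 x:[9,32] y:[14/3,28/3] z:[7,12] -> hit [9,28/3], descend [1, 7]
    N1 x:[25,32] y:[14/3,6] z:[7,11] -> miss, prune
    N7 x:[9,19] y:[17/3,28/3] z:[15/2,12] -> hit [9,28/3] leaf, test {P2(miss), P6(miss), P13(miss)}

11 AABB tests over nodes [0, 2, 4, 5, 9, 10, 8, 12, 11, 1, 7]; 2 leaves entered; closest miss.

== RESULT ==
2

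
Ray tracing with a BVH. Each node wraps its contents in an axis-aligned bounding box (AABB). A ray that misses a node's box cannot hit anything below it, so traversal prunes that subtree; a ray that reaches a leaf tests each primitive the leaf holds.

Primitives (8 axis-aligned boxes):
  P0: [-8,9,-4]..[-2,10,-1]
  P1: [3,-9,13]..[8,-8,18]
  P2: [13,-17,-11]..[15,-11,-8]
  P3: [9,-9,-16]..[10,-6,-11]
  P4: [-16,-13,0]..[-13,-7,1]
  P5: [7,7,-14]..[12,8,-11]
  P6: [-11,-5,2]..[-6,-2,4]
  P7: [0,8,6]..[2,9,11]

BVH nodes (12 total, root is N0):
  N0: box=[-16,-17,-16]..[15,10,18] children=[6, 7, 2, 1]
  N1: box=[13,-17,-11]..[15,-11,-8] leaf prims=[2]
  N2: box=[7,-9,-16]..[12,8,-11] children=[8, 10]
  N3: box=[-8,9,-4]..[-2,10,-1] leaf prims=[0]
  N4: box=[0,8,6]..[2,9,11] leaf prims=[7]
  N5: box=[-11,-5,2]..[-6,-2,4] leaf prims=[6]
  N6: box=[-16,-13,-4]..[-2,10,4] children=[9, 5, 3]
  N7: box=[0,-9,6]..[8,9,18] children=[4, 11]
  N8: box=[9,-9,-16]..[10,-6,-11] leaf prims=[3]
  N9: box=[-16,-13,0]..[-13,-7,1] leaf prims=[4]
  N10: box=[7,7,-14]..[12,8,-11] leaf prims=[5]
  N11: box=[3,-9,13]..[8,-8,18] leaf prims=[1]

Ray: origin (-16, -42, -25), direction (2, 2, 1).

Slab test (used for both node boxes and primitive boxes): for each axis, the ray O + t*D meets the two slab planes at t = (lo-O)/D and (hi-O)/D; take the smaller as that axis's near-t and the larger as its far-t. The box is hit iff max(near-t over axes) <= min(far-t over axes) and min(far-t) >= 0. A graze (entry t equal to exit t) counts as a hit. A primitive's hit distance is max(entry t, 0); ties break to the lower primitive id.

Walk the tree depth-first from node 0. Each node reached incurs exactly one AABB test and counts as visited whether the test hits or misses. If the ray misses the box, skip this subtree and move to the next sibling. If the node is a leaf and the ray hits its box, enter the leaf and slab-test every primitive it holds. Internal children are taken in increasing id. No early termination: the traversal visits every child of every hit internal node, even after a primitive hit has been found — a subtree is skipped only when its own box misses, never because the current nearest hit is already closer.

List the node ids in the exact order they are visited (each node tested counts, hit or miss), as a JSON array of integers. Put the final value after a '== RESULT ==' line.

Walk:
N0 x:[0,31/2] y:[25/2,26] z:[9,43] -> hit [25/2,31/2], descend [1, 2, 6, 7]
  N1 x:[29/2,31/2] y:[25/2,31/2] z:[14,17] -> hit [29/2,31/2] leaf, test {P2@t=29/2}
  N2 x:[23/2,14] y:[33/2,25] z:[9,14] -> miss, prune
  N6 x:[0,7] y:[29/2,26] z:[21,29] -> miss, prune
  N7 x:[8,12] y:[33/2,51/2] z:[31,43] -> miss, prune

order=[0, 1, 2, 6, 7]  |boxes|=5  |leaves|=1  hit=P2

== RESULT ==
[0, 1, 2, 6, 7]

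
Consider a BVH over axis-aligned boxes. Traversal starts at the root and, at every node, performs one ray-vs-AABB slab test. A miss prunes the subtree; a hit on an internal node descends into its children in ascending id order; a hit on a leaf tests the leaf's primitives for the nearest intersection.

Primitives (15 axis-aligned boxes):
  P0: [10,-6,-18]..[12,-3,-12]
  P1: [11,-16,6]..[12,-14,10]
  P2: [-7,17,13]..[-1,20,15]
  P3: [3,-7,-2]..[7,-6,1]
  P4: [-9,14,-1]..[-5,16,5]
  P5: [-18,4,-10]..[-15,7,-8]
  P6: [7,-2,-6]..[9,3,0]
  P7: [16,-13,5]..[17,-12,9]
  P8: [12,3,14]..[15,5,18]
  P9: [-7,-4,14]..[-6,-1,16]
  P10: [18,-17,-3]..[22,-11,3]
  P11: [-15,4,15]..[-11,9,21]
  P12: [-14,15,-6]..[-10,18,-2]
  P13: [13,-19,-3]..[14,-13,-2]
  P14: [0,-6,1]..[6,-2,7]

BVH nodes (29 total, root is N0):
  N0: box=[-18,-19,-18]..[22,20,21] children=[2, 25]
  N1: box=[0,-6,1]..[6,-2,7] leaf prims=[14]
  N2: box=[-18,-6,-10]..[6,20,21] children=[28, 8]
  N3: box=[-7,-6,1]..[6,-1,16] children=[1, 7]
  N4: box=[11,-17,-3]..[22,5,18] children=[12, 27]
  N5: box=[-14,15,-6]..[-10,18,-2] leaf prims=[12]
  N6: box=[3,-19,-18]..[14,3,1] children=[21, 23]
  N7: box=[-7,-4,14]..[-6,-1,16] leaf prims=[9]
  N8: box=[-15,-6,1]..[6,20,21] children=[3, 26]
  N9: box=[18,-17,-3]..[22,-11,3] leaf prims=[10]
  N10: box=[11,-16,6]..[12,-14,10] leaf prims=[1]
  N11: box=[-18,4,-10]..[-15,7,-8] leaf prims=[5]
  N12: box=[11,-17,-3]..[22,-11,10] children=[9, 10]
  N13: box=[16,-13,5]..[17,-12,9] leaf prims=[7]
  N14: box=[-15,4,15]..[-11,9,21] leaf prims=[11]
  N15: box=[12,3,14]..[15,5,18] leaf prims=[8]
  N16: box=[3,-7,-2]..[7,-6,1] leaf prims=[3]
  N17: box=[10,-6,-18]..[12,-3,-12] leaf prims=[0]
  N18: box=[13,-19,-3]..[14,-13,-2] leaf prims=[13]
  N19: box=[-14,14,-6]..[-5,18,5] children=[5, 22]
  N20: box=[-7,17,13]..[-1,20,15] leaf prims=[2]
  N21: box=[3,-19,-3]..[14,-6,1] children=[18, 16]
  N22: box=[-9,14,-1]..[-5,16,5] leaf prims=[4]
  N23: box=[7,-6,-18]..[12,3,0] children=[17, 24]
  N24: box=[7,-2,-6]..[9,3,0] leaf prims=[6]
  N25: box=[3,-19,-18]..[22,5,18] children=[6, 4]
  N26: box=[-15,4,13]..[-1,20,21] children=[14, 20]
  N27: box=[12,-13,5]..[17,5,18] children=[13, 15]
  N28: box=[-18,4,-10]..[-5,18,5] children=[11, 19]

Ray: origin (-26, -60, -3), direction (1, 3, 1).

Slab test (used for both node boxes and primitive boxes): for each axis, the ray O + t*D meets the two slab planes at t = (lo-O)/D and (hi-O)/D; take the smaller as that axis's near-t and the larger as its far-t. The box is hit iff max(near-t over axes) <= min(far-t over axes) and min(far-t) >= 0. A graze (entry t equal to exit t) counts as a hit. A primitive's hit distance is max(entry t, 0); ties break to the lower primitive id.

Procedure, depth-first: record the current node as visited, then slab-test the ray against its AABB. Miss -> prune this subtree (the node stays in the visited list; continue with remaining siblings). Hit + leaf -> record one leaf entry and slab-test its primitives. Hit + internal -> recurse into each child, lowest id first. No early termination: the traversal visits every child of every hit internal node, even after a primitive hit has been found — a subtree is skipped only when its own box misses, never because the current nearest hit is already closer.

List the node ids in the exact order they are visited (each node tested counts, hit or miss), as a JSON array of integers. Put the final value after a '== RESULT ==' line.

Trace the traversal:
N0 x:[8,48] y:[41/3,80/3] z:[-15,24] -> hit [41/3,24], descend [2, 25]
  N2 x:[8,32] y:[18,80/3] z:[-7,24] -> hit [18,24], descend [8, 28]
    N8 x:[11,32] y:[18,80/3] z:[4,24] -> hit [18,24], descend [3, 26]
      N3 x:[19,32] y:[18,59/3] z:[4,19] -> hit [19,19], descend [1, 7]
        N1 x:[26,32] y:[18,58/3] z:[4,10] -> miss, prune
        N7 x:[19,20] y:[56/3,59/3] z:[17,19] -> hit [19,19] leaf, test {P9@t=19}
      N26 x:[11,25] y:[64/3,80/3] z:[16,24] -> hit [64/3,24], descend [14, 20]
        N14 x:[11,15] y:[64/3,23] z:[18,24] -> miss, prune
        N20 x:[19,25] y:[77/3,80/3] z:[16,18] -> miss, prune
    N28 x:[8,21] y:[64/3,26] z:[-7,8] -> miss, prune
  N25 x:[29,48] y:[41/3,65/3] z:[-15,21] -> miss, prune

11 AABB tests over nodes [0, 2, 8, 3, 1, 7, 26, 14, 20, 28, 25]; 1 leaf entered; closest P9.

== RESULT ==
[0, 2, 8, 3, 1, 7, 26, 14, 20, 28, 25]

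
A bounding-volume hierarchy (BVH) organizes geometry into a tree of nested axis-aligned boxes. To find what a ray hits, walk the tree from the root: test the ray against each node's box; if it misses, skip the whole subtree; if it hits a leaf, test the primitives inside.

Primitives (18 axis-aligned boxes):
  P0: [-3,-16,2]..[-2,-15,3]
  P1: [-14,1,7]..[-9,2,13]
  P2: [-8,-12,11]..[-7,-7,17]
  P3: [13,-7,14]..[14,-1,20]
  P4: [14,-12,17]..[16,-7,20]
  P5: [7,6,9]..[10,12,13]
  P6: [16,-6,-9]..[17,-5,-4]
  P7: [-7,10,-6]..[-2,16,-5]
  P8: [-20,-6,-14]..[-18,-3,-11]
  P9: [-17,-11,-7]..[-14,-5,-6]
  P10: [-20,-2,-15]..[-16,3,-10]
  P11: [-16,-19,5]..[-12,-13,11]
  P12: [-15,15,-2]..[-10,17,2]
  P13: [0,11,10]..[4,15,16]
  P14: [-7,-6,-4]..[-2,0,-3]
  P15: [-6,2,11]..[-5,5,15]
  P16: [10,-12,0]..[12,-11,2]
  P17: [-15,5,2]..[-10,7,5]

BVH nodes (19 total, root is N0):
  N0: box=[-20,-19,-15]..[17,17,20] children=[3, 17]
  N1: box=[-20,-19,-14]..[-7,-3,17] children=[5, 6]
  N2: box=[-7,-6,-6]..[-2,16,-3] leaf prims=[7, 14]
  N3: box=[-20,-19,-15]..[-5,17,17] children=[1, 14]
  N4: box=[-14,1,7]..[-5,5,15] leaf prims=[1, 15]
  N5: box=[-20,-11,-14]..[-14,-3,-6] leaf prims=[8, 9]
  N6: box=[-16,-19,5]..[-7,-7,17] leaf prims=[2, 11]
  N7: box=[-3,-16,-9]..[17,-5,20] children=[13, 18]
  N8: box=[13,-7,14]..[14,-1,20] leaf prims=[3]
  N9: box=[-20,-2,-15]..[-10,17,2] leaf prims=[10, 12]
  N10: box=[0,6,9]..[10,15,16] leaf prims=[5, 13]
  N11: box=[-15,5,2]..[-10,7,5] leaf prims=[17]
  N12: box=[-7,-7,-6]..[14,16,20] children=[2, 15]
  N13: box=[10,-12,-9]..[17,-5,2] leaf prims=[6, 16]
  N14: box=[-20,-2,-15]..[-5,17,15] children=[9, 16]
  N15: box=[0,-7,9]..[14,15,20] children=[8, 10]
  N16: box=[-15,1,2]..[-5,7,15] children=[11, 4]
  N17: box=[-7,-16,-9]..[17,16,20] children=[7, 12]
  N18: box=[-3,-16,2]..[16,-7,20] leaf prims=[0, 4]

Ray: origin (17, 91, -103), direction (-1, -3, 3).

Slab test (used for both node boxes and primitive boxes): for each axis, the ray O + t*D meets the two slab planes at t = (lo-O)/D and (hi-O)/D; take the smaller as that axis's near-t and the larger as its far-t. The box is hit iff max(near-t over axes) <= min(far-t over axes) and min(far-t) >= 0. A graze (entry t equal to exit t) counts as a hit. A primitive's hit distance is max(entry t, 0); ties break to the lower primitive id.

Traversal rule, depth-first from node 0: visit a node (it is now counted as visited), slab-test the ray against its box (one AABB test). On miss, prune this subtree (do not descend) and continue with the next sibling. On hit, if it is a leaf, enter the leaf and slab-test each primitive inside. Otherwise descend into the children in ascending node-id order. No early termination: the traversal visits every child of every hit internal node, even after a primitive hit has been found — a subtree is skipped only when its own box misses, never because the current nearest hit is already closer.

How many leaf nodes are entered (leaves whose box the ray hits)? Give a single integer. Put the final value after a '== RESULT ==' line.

Walk:
N0 x:[0,37] y:[74/3,110/3] z:[88/3,41] -> hit [88/3,110/3], descend [3, 17]
  N3 x:[22,37] y:[74/3,110/3] z:[88/3,40] -> hit [88/3,110/3], descend [1, 14]
    N1 x:[24,37] y:[94/3,110/3] z:[89/3,40] -> hit [94/3,110/3], descend [5, 6]
      N5 x:[31,37] y:[94/3,34] z:[89/3,97/3] -> hit [94/3,97/3] leaf, test {P8(miss), P9@t=32}
      N6 x:[24,33] y:[98/3,110/3] z:[36,40] -> miss, prune
    N14 x:[22,37] y:[74/3,31] z:[88/3,118/3] -> hit [88/3,31], descend [9, 16]
      N9 x:[27,37] y:[74/3,31] z:[88/3,35] -> hit [88/3,31] leaf, test {P10(miss), P12(miss)}
      N16 x:[22,32] y:[28,30] z:[35,118/3] -> miss, prune
  N17 x:[0,24] y:[25,107/3] z:[94/3,41] -> miss, prune

order=[0, 3, 1, 5, 6, 14, 9, 16, 17]  |boxes|=9  |leaves|=2  hit=P9

== RESULT ==
2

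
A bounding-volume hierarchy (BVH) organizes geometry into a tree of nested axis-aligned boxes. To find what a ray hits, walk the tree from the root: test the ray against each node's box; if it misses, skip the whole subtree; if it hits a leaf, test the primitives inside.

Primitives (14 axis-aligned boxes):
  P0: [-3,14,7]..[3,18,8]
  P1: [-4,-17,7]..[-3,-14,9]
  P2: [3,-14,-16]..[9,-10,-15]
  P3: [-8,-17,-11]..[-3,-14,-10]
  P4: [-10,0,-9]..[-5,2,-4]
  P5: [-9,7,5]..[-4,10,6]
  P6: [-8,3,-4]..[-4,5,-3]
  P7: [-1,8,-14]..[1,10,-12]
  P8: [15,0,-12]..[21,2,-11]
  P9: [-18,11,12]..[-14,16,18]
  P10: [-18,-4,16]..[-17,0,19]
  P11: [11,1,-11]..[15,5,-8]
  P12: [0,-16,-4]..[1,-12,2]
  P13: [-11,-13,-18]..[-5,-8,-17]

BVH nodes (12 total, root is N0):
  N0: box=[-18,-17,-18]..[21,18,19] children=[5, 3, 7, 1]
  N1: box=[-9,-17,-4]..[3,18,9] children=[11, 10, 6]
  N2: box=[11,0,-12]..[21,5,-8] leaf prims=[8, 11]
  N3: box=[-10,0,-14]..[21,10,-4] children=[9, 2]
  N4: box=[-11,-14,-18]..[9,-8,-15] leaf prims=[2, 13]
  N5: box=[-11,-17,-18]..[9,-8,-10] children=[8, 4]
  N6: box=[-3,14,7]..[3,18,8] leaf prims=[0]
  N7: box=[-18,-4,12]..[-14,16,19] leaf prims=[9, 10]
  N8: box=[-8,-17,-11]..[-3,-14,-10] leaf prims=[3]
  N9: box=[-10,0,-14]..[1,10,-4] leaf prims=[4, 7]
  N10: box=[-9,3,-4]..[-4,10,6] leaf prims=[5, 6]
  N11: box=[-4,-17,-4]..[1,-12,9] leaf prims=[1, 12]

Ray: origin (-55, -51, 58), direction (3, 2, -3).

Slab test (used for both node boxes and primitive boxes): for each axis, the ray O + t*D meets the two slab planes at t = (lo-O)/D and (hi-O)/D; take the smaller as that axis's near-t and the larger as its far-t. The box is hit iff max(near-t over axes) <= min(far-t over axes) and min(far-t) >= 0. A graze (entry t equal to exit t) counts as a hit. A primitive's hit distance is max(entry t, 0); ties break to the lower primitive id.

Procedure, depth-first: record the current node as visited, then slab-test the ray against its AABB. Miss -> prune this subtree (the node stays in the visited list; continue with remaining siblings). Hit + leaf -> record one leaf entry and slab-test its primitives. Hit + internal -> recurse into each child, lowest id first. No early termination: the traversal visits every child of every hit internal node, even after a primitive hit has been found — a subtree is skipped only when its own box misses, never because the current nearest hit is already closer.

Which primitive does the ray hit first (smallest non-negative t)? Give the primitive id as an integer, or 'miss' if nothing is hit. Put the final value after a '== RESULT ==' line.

Traverse from the root:
N0 x:[37/3,76/3] y:[17,69/2] z:[13,76/3] -> hit [17,76/3], descend [1, 3, 5, 7]
  N1 x:[46/3,58/3] y:[17,69/2] z:[49/3,62/3] -> hit [17,58/3], descend [6, 10, 11]
    N6 x:[52/3,58/3] y:[65/2,69/2] z:[50/3,17] -> miss, prune
    N10 x:[46/3,17] y:[27,61/2] z:[52/3,62/3] -> miss, prune
    N11 x:[17,56/3] y:[17,39/2] z:[49/3,62/3] -> hit [17,56/3] leaf, test {P1@t=17, P12@t=56/3}
  N3 x:[15,76/3] y:[51/2,61/2] z:[62/3,24] -> miss, prune
  N5 x:[44/3,64/3] y:[17,43/2] z:[68/3,76/3] -> miss, prune
  N7 x:[37/3,41/3] y:[47/2,67/2] z:[13,46/3] -> miss, prune

order=[0, 1, 6, 10, 11, 3, 5, 7]  |boxes|=8  |leaves|=1  hit=P1

== RESULT ==
1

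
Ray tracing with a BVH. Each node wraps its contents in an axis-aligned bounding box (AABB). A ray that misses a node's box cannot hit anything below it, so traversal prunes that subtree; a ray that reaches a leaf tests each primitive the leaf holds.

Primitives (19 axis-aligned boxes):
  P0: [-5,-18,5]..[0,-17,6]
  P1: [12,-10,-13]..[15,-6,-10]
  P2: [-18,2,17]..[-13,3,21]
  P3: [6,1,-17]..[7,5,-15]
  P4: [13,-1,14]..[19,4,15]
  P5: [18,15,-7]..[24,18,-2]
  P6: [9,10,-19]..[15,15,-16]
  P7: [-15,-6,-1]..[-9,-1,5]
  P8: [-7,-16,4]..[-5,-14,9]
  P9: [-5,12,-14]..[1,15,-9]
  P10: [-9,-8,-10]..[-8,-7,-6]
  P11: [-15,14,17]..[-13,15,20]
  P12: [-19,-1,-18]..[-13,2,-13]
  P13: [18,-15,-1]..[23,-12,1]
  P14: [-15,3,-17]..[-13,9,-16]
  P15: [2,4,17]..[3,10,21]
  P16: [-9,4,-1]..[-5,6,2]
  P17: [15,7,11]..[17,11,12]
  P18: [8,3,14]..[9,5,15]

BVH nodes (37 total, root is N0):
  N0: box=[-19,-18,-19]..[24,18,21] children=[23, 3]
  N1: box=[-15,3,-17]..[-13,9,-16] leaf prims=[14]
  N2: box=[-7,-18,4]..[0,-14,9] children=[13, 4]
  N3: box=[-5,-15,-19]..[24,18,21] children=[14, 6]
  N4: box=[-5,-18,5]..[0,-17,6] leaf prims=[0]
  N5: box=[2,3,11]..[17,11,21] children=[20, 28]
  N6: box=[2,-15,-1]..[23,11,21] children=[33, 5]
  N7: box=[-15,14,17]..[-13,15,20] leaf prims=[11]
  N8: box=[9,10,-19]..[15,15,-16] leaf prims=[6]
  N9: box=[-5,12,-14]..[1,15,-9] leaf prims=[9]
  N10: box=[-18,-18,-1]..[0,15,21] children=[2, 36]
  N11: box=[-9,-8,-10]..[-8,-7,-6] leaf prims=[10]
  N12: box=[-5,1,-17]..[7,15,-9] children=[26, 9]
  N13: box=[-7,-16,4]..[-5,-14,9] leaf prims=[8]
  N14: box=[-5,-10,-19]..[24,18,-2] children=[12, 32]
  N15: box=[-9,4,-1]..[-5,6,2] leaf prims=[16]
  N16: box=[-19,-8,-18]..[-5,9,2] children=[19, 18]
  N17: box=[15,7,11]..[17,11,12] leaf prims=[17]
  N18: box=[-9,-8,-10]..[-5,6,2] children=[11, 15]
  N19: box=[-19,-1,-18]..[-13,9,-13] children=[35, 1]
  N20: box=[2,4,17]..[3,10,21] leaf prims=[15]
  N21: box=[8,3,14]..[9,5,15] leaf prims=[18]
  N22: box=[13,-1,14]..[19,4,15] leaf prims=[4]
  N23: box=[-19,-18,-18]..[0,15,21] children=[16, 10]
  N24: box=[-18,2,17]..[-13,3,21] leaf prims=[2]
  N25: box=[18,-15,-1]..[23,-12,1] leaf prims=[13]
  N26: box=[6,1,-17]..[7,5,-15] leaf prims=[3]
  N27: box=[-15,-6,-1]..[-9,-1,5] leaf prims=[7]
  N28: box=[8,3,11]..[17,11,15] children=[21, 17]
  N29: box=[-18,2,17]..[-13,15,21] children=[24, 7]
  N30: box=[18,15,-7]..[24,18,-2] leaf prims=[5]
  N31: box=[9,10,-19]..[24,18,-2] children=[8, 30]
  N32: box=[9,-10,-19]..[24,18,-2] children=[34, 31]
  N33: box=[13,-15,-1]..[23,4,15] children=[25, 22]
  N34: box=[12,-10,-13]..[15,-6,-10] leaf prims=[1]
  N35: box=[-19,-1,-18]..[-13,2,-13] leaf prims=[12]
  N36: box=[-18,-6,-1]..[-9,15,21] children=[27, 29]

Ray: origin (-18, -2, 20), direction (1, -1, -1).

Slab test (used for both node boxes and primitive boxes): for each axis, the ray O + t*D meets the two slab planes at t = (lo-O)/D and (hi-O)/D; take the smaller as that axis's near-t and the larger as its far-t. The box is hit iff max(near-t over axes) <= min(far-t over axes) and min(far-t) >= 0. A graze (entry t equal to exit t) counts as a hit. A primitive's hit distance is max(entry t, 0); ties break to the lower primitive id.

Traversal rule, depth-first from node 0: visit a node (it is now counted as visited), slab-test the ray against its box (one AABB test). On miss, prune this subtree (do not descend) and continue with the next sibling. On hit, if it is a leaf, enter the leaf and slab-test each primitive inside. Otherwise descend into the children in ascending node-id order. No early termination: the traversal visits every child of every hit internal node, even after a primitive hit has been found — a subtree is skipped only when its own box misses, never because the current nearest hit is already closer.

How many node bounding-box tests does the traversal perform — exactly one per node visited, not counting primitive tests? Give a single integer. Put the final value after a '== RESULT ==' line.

Walk:
N0 x:[-1,42] y:[-20,16] z:[-1,39] -> hit [-1,16], descend [3, 23]
  N3 x:[13,42] y:[-20,13] z:[-1,39] -> hit [13,13], descend [6, 14]
    N6 x:[20,41] y:[-13,13] z:[-1,21] -> miss, prune
    N14 x:[13,42] y:[-20,8] z:[22,39] -> miss, prune
  N23 x:[-1,18] y:[-17,16] z:[-1,38] -> hit [-1,16], descend [10, 16]
    N10 x:[0,18] y:[-17,16] z:[-1,21] -> hit [0,16], descend [2, 36]
      N2 x:[11,18] y:[12,16] z:[11,16] -> hit [12,16], descend [4, 13]
        N4 x:[13,18] y:[15,16] z:[14,15] -> hit [15,15] leaf, test {P0@t=15}
        N13 x:[11,13] y:[12,14] z:[11,16] -> hit [12,13] leaf, test {P8@t=12}
      N36 x:[0,9] y:[-17,4] z:[-1,21] -> hit [0,4], descend [27, 29]
        N27 x:[3,9] y:[-1,4] z:[15,21] -> miss, prune
        N29 x:[0,5] y:[-17,-4] z:[-1,3] -> miss, prune
    N16 x:[-1,13] y:[-11,6] z:[18,38] -> miss, prune

13 AABB tests over nodes [0, 3, 6, 14, 23, 10, 2, 4, 13, 36, 27, 29, 16]; 2 leaves entered; closest P8.

== RESULT ==
13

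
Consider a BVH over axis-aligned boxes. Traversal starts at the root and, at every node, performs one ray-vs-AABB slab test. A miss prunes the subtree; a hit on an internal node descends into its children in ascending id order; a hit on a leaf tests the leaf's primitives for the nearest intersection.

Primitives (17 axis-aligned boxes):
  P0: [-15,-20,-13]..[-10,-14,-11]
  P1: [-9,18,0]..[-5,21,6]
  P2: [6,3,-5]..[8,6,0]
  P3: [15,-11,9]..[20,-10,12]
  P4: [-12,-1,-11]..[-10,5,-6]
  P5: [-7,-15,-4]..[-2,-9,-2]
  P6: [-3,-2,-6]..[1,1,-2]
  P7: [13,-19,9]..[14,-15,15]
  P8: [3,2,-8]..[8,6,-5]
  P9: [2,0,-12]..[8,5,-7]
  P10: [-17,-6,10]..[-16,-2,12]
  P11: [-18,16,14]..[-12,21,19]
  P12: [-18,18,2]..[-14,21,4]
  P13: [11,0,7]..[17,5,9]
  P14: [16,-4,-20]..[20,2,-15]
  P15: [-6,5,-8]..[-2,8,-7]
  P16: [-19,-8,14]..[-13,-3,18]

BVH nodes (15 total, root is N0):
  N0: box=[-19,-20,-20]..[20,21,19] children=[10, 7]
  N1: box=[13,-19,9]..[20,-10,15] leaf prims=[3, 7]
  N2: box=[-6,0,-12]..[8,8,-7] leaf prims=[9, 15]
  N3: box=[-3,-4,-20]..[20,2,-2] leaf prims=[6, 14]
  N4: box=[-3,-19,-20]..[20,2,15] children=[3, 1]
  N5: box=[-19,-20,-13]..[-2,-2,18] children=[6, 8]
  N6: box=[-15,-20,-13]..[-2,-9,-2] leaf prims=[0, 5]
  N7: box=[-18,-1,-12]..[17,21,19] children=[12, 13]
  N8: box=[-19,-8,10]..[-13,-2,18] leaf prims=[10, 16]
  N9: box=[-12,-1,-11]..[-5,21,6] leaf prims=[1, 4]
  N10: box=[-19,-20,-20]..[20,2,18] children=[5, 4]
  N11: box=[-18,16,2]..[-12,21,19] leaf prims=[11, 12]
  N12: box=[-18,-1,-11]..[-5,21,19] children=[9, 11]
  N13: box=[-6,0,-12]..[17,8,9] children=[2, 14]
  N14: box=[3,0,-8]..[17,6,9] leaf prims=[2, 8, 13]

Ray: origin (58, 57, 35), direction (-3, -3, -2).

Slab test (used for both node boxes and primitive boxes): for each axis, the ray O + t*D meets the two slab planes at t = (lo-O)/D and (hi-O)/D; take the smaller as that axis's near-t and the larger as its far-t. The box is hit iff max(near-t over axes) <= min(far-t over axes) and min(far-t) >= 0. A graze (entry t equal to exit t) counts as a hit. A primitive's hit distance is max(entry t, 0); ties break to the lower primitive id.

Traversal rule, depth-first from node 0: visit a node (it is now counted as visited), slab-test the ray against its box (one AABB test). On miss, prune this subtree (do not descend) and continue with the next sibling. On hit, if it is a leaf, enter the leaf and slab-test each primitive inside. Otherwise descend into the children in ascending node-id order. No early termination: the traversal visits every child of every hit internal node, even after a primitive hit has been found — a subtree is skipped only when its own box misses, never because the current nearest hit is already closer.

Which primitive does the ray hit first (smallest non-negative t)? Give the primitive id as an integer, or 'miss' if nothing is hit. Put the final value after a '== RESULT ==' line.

Traverse from the root:
N0 x:[38/3,77/3] y:[12,77/3] z:[8,55/2] -> hit [38/3,77/3], descend [7, 10]
  N7 x:[41/3,76/3] y:[12,58/3] z:[8,47/2] -> hit [41/3,58/3], descend [12, 13]
    N12 x:[21,76/3] y:[12,58/3] z:[8,23] -> miss, prune
    N13 x:[41/3,64/3] y:[49/3,19] z:[13,47/2] -> hit [49/3,19], descend [2, 14]
      N2 x:[50/3,64/3] y:[49/3,19] z:[21,47/2] -> miss, prune
      N14 x:[41/3,55/3] y:[17,19] z:[13,43/2] -> hit [17,55/3] leaf, test {P2(miss), P8(miss), P13(miss)}
  N10 x:[38/3,77/3] y:[55/3,77/3] z:[17/2,55/2] -> hit [55/3,77/3], descend [4, 5]
    N4 x:[38/3,61/3] y:[55/3,76/3] z:[10,55/2] -> hit [55/3,61/3], descend [1, 3]
      N1 x:[38/3,15] y:[67/3,76/3] z:[10,13] -> miss, prune
      N3 x:[38/3,61/3] y:[55/3,61/3] z:[37/2,55/2] -> hit [37/2,61/3] leaf, test {P6@t=19, P14(miss)}
    N5 x:[20,77/3] y:[59/3,77/3] z:[17/2,24] -> hit [20,24], descend [6, 8]
      N6 x:[20,73/3] y:[22,77/3] z:[37/2,24] -> hit [22,24] leaf, test {P0@t=71/3, P5(miss)}
      N8 x:[71/3,77/3] y:[59/3,65/3] z:[17/2,25/2] -> miss, prune

Summary -> nodes [0, 7, 12, 13, 2, 14, 10, 4, 1, 3, 5, 6, 8]; box-tests=13; leaf-entries=3; first=P6

== RESULT ==
6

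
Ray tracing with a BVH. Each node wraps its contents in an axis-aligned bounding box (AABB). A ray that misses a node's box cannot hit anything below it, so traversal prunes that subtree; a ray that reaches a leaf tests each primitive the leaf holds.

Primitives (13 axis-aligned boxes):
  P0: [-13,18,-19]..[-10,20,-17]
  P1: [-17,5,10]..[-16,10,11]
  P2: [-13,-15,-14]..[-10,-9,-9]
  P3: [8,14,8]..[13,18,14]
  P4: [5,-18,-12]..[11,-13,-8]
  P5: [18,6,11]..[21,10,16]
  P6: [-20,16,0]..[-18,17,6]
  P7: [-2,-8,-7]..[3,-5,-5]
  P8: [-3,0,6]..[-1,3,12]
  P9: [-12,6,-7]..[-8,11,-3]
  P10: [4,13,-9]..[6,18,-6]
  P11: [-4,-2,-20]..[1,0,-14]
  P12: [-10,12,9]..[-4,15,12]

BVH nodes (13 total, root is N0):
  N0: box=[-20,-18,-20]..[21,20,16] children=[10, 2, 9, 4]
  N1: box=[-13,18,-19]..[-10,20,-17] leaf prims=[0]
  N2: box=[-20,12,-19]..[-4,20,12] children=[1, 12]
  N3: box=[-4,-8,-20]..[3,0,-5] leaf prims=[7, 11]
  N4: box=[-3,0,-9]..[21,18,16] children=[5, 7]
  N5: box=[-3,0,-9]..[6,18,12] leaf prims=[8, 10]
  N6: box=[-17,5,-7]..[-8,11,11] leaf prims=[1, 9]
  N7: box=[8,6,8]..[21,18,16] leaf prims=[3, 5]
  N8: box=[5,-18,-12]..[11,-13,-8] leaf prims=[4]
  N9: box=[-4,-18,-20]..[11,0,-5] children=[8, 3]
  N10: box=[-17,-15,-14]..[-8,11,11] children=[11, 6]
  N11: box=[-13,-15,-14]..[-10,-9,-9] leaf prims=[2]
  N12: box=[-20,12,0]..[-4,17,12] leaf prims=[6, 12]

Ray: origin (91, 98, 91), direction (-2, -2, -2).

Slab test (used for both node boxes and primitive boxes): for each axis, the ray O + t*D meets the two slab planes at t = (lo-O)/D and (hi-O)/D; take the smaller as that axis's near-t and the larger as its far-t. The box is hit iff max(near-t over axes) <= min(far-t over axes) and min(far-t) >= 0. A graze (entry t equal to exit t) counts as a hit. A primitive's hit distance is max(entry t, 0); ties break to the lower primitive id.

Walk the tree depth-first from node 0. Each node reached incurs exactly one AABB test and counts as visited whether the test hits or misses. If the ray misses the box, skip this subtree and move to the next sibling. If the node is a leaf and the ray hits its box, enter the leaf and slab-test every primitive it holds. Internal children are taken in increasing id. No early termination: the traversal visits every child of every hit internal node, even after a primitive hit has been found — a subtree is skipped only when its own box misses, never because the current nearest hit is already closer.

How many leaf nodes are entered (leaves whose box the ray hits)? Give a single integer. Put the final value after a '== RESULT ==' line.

Traverse from the root:
N0 x:[35,111/2] y:[39,58] z:[75/2,111/2] -> hit [39,111/2], descend [2, 4, 9, 10]
  N2 x:[95/2,111/2] y:[39,43] z:[79/2,55] -> miss, prune
  N4 x:[35,47] y:[40,49] z:[75/2,50] -> hit [40,47], descend [5, 7]
    N5 x:[85/2,47] y:[40,49] z:[79/2,50] -> hit [85/2,47] leaf, test {P8(miss), P10(miss)}
    N7 x:[35,83/2] y:[40,46] z:[75/2,83/2] -> hit [40,83/2] leaf, test {P3@t=40, P5(miss)}
  N9 x:[40,95/2] y:[49,58] z:[48,111/2] -> miss, prune
  N10 x:[99/2,54] y:[87/2,113/2] z:[40,105/2] -> hit [99/2,105/2], descend [6, 11]
    N6 x:[99/2,54] y:[87/2,93/2] z:[40,49] -> miss, prune
    N11 x:[101/2,52] y:[107/2,113/2] z:[50,105/2] -> miss, prune

Summary -> nodes [0, 2, 4, 5, 7, 9, 10, 6, 11]; box-tests=9; leaf-entries=2; first=P3

== RESULT ==
2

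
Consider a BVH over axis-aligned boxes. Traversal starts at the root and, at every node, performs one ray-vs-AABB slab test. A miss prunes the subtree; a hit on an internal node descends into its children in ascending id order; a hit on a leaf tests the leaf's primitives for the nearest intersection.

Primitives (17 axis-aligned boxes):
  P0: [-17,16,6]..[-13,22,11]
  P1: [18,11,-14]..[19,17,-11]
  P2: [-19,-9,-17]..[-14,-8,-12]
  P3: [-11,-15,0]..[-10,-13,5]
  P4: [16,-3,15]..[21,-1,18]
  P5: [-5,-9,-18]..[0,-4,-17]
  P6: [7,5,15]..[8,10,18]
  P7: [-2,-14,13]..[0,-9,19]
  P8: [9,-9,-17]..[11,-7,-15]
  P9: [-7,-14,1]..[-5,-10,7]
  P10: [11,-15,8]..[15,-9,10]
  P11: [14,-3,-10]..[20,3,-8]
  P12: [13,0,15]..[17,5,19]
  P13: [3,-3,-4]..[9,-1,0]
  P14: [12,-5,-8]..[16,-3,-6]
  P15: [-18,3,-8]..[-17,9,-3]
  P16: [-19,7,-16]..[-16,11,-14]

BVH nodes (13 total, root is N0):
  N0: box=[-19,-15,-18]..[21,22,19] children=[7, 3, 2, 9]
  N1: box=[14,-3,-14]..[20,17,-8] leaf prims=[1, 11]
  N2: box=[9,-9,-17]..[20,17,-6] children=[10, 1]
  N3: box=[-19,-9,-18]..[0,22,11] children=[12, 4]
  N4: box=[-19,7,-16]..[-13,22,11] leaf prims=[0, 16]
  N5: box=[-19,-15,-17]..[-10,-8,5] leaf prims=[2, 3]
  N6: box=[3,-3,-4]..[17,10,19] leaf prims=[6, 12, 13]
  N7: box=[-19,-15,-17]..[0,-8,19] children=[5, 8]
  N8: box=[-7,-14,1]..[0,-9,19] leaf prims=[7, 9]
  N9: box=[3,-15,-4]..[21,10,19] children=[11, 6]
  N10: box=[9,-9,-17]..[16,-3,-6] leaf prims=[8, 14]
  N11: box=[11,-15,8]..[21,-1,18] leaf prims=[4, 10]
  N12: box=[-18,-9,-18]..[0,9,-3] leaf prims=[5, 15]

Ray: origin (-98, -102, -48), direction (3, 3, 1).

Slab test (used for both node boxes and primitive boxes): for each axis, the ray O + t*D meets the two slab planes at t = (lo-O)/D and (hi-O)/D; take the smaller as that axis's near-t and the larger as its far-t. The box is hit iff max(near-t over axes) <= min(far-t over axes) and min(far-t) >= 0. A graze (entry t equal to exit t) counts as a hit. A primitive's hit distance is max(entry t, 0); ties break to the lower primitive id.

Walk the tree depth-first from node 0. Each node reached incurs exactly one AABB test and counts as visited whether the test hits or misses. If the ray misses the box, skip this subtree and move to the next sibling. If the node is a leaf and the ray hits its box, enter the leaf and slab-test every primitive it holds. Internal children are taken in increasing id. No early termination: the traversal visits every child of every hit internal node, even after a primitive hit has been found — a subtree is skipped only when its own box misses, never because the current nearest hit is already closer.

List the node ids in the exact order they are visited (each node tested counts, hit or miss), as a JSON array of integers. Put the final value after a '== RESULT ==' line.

Trace the traversal:
N0 x:[79/3,119/3] y:[29,124/3] z:[30,67] -> hit [30,119/3], descend [2, 3, 7, 9]
  N2 x:[107/3,118/3] y:[31,119/3] z:[31,42] -> hit [107/3,118/3], descend [1, 10]
    N1 x:[112/3,118/3] y:[33,119/3] z:[34,40] -> hit [112/3,118/3] leaf, test {P1(miss), P11(miss)}
    N10 x:[107/3,38] y:[31,33] z:[31,42] -> miss, prune
  N3 x:[79/3,98/3] y:[31,124/3] z:[30,59] -> hit [31,98/3], descend [4, 12]
    N4 x:[79/3,85/3] y:[109/3,124/3] z:[32,59] -> miss, prune
    N12 x:[80/3,98/3] y:[31,37] z:[30,45] -> hit [31,98/3] leaf, test {P5@t=31, P15(miss)}
  N7 x:[79/3,98/3] y:[29,94/3] z:[31,67] -> hit [31,94/3], descend [5, 8]
    N5 x:[79/3,88/3] y:[29,94/3] z:[31,53] -> miss, prune
    N8 x:[91/3,98/3] y:[88/3,31] z:[49,67] -> miss, prune
  N9 x:[101/3,119/3] y:[29,112/3] z:[44,67] -> miss, prune

order=[0, 2, 1, 10, 3, 4, 12, 7, 5, 8, 9]  |boxes|=11  |leaves|=2  hit=P5

== RESULT ==
[0, 2, 1, 10, 3, 4, 12, 7, 5, 8, 9]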